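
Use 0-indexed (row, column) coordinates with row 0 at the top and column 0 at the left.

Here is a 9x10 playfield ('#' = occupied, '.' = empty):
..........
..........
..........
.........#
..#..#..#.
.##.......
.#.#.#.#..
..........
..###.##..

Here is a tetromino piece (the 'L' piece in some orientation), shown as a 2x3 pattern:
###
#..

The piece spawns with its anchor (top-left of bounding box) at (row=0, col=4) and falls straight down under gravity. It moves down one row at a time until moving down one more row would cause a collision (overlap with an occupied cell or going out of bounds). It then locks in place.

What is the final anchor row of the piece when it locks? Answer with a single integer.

Spawn at (row=0, col=4). Try each row:
  row 0: fits
  row 1: fits
  row 2: fits
  row 3: fits
  row 4: blocked -> lock at row 3

Answer: 3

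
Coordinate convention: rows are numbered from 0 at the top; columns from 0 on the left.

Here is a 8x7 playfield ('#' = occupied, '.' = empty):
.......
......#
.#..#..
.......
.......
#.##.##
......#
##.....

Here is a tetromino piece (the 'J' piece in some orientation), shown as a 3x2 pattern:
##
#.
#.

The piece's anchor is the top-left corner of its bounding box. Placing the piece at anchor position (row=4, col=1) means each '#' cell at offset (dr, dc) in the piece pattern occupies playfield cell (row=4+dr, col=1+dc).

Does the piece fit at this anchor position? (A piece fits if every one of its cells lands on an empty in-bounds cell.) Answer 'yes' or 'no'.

Answer: yes

Derivation:
Check each piece cell at anchor (4, 1):
  offset (0,0) -> (4,1): empty -> OK
  offset (0,1) -> (4,2): empty -> OK
  offset (1,0) -> (5,1): empty -> OK
  offset (2,0) -> (6,1): empty -> OK
All cells valid: yes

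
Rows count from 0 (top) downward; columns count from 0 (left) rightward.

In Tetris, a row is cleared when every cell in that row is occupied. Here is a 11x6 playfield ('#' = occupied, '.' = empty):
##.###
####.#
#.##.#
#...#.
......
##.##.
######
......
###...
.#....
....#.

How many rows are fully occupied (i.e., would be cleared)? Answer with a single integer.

Check each row:
  row 0: 1 empty cell -> not full
  row 1: 1 empty cell -> not full
  row 2: 2 empty cells -> not full
  row 3: 4 empty cells -> not full
  row 4: 6 empty cells -> not full
  row 5: 2 empty cells -> not full
  row 6: 0 empty cells -> FULL (clear)
  row 7: 6 empty cells -> not full
  row 8: 3 empty cells -> not full
  row 9: 5 empty cells -> not full
  row 10: 5 empty cells -> not full
Total rows cleared: 1

Answer: 1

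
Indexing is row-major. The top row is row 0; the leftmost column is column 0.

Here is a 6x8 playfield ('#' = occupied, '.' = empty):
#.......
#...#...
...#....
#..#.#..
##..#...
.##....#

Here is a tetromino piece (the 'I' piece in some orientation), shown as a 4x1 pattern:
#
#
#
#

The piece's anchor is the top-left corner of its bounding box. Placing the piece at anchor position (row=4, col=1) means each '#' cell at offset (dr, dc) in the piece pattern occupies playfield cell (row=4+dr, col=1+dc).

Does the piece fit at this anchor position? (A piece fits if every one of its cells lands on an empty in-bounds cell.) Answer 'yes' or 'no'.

Answer: no

Derivation:
Check each piece cell at anchor (4, 1):
  offset (0,0) -> (4,1): occupied ('#') -> FAIL
  offset (1,0) -> (5,1): occupied ('#') -> FAIL
  offset (2,0) -> (6,1): out of bounds -> FAIL
  offset (3,0) -> (7,1): out of bounds -> FAIL
All cells valid: no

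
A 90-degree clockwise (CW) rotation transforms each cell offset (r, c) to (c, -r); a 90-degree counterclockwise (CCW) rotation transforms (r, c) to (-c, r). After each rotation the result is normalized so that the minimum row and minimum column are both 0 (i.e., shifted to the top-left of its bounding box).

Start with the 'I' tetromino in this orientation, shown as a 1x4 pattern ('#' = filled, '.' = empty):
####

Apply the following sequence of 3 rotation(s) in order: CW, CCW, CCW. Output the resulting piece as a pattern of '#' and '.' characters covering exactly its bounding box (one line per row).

Answer: #
#
#
#

Derivation:
Start:
####
After rotation 1 (CW):
#
#
#
#
After rotation 2 (CCW):
####
After rotation 3 (CCW):
#
#
#
#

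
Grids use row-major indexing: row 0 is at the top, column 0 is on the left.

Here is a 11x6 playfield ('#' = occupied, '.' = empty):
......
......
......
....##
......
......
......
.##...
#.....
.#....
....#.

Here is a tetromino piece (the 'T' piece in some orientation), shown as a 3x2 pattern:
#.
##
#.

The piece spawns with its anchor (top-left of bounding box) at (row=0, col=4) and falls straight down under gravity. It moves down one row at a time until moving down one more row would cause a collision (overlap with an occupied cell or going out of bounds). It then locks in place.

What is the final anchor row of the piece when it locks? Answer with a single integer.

Spawn at (row=0, col=4). Try each row:
  row 0: fits
  row 1: blocked -> lock at row 0

Answer: 0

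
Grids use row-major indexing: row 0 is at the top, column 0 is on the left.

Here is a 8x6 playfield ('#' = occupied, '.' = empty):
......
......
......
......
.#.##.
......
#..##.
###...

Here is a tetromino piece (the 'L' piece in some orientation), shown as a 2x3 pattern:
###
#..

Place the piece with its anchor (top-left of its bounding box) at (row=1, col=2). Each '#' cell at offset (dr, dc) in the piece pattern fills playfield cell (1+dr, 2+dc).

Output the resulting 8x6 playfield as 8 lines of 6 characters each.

Fill (1+0,2+0) = (1,2)
Fill (1+0,2+1) = (1,3)
Fill (1+0,2+2) = (1,4)
Fill (1+1,2+0) = (2,2)

Answer: ......
..###.
..#...
......
.#.##.
......
#..##.
###...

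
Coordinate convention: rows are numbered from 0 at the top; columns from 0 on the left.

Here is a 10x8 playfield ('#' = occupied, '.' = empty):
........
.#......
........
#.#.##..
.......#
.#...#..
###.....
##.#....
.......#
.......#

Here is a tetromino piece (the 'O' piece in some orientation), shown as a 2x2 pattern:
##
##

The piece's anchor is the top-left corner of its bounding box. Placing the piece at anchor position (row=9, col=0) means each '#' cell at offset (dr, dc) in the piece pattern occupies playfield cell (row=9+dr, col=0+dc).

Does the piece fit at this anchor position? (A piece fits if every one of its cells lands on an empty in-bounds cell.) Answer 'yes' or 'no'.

Answer: no

Derivation:
Check each piece cell at anchor (9, 0):
  offset (0,0) -> (9,0): empty -> OK
  offset (0,1) -> (9,1): empty -> OK
  offset (1,0) -> (10,0): out of bounds -> FAIL
  offset (1,1) -> (10,1): out of bounds -> FAIL
All cells valid: no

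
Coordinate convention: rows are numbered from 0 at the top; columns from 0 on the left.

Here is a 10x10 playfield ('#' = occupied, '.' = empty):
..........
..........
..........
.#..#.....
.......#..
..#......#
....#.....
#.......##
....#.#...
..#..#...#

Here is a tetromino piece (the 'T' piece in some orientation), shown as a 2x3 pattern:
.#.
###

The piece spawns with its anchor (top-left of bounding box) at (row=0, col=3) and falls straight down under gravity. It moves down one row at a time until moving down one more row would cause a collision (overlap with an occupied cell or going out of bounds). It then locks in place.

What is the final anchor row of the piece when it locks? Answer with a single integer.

Answer: 1

Derivation:
Spawn at (row=0, col=3). Try each row:
  row 0: fits
  row 1: fits
  row 2: blocked -> lock at row 1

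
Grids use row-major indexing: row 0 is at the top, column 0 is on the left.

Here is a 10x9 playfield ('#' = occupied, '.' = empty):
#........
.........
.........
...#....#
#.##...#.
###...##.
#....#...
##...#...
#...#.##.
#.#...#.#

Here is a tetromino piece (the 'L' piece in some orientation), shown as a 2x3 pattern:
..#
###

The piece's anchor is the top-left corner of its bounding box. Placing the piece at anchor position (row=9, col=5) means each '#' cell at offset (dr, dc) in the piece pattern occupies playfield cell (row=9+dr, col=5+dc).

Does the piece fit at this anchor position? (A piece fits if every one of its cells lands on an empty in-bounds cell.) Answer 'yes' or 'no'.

Answer: no

Derivation:
Check each piece cell at anchor (9, 5):
  offset (0,2) -> (9,7): empty -> OK
  offset (1,0) -> (10,5): out of bounds -> FAIL
  offset (1,1) -> (10,6): out of bounds -> FAIL
  offset (1,2) -> (10,7): out of bounds -> FAIL
All cells valid: no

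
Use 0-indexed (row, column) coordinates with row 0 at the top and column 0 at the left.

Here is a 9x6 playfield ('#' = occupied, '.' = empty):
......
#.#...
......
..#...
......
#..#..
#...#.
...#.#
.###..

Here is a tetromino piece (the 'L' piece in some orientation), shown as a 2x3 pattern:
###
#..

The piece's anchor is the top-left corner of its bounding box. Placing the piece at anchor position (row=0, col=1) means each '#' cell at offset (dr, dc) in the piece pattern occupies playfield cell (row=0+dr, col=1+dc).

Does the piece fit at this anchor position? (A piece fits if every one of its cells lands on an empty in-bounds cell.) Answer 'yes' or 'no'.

Check each piece cell at anchor (0, 1):
  offset (0,0) -> (0,1): empty -> OK
  offset (0,1) -> (0,2): empty -> OK
  offset (0,2) -> (0,3): empty -> OK
  offset (1,0) -> (1,1): empty -> OK
All cells valid: yes

Answer: yes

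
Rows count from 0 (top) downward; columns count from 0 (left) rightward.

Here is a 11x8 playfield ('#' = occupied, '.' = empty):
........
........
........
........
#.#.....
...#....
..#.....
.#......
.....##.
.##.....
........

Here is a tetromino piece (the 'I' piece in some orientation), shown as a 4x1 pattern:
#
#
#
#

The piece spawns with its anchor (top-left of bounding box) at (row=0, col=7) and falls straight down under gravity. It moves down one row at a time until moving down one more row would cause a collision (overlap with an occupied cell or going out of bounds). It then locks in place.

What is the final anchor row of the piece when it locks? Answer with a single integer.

Spawn at (row=0, col=7). Try each row:
  row 0: fits
  row 1: fits
  row 2: fits
  row 3: fits
  row 4: fits
  row 5: fits
  row 6: fits
  row 7: fits
  row 8: blocked -> lock at row 7

Answer: 7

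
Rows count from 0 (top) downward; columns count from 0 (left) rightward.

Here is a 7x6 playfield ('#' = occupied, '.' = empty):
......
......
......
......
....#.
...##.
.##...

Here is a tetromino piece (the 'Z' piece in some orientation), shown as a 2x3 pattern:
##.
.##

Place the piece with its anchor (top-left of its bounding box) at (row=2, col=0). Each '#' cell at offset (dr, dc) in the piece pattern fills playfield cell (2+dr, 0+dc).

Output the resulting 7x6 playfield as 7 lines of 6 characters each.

Answer: ......
......
##....
.##...
....#.
...##.
.##...

Derivation:
Fill (2+0,0+0) = (2,0)
Fill (2+0,0+1) = (2,1)
Fill (2+1,0+1) = (3,1)
Fill (2+1,0+2) = (3,2)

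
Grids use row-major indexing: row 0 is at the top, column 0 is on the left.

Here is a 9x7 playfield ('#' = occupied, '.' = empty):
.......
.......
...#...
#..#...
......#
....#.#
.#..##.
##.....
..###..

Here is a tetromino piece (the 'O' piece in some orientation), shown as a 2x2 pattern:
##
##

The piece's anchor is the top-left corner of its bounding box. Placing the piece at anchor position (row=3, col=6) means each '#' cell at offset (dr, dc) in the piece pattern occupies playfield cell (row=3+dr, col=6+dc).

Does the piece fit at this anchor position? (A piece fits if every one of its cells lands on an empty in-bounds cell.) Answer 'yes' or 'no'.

Check each piece cell at anchor (3, 6):
  offset (0,0) -> (3,6): empty -> OK
  offset (0,1) -> (3,7): out of bounds -> FAIL
  offset (1,0) -> (4,6): occupied ('#') -> FAIL
  offset (1,1) -> (4,7): out of bounds -> FAIL
All cells valid: no

Answer: no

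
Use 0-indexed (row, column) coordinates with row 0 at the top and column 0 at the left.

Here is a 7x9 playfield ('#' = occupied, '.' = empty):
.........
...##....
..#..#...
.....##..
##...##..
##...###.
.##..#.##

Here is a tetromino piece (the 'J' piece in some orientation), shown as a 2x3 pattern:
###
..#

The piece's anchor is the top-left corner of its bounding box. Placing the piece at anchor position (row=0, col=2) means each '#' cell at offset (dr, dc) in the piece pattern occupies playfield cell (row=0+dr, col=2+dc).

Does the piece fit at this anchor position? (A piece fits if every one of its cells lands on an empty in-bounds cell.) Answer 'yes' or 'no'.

Check each piece cell at anchor (0, 2):
  offset (0,0) -> (0,2): empty -> OK
  offset (0,1) -> (0,3): empty -> OK
  offset (0,2) -> (0,4): empty -> OK
  offset (1,2) -> (1,4): occupied ('#') -> FAIL
All cells valid: no

Answer: no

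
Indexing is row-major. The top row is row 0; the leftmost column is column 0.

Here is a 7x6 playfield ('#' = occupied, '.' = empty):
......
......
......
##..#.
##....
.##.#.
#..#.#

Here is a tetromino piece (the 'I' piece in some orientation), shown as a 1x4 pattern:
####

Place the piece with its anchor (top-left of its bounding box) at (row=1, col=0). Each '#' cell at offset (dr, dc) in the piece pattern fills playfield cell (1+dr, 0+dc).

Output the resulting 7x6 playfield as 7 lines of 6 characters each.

Fill (1+0,0+0) = (1,0)
Fill (1+0,0+1) = (1,1)
Fill (1+0,0+2) = (1,2)
Fill (1+0,0+3) = (1,3)

Answer: ......
####..
......
##..#.
##....
.##.#.
#..#.#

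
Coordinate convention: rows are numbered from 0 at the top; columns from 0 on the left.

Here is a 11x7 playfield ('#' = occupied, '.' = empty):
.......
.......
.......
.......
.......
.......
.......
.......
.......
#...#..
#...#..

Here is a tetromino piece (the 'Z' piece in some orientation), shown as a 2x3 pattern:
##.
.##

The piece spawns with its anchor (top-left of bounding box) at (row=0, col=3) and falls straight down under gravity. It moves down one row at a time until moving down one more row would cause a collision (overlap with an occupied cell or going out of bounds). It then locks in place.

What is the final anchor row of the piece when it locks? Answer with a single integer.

Answer: 7

Derivation:
Spawn at (row=0, col=3). Try each row:
  row 0: fits
  row 1: fits
  row 2: fits
  row 3: fits
  row 4: fits
  row 5: fits
  row 6: fits
  row 7: fits
  row 8: blocked -> lock at row 7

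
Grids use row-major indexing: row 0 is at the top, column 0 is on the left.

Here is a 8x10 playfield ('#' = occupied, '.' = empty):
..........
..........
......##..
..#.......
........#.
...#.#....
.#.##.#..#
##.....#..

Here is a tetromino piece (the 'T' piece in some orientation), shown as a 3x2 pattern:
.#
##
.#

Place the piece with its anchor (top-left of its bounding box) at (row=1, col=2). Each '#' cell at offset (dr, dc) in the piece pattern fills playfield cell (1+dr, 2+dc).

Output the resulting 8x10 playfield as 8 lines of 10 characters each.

Answer: ..........
...#......
..##..##..
..##......
........#.
...#.#....
.#.##.#..#
##.....#..

Derivation:
Fill (1+0,2+1) = (1,3)
Fill (1+1,2+0) = (2,2)
Fill (1+1,2+1) = (2,3)
Fill (1+2,2+1) = (3,3)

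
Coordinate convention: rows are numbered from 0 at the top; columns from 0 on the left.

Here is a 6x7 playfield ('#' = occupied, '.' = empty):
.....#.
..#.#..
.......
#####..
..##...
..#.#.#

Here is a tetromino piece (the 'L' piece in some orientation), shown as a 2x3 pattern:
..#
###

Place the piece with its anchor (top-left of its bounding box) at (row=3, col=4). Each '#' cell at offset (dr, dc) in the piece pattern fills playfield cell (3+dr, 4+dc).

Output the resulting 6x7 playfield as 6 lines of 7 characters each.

Fill (3+0,4+2) = (3,6)
Fill (3+1,4+0) = (4,4)
Fill (3+1,4+1) = (4,5)
Fill (3+1,4+2) = (4,6)

Answer: .....#.
..#.#..
.......
#####.#
..#####
..#.#.#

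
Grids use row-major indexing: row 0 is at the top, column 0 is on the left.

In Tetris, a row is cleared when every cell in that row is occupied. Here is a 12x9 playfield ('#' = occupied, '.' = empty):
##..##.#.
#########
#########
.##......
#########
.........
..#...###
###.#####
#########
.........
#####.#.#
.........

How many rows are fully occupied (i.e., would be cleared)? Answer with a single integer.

Answer: 4

Derivation:
Check each row:
  row 0: 4 empty cells -> not full
  row 1: 0 empty cells -> FULL (clear)
  row 2: 0 empty cells -> FULL (clear)
  row 3: 7 empty cells -> not full
  row 4: 0 empty cells -> FULL (clear)
  row 5: 9 empty cells -> not full
  row 6: 5 empty cells -> not full
  row 7: 1 empty cell -> not full
  row 8: 0 empty cells -> FULL (clear)
  row 9: 9 empty cells -> not full
  row 10: 2 empty cells -> not full
  row 11: 9 empty cells -> not full
Total rows cleared: 4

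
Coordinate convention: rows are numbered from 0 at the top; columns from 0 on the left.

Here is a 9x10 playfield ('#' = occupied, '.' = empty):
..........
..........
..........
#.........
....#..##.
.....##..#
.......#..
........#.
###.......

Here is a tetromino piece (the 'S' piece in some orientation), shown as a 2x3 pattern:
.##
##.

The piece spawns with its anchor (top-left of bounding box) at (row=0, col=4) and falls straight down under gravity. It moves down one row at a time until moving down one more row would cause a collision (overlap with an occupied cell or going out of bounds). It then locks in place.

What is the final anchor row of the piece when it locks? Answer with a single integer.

Answer: 2

Derivation:
Spawn at (row=0, col=4). Try each row:
  row 0: fits
  row 1: fits
  row 2: fits
  row 3: blocked -> lock at row 2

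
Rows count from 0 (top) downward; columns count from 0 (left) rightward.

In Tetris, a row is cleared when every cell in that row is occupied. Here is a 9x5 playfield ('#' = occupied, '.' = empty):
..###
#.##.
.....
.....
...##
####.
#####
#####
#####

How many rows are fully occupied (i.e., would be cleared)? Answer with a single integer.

Answer: 3

Derivation:
Check each row:
  row 0: 2 empty cells -> not full
  row 1: 2 empty cells -> not full
  row 2: 5 empty cells -> not full
  row 3: 5 empty cells -> not full
  row 4: 3 empty cells -> not full
  row 5: 1 empty cell -> not full
  row 6: 0 empty cells -> FULL (clear)
  row 7: 0 empty cells -> FULL (clear)
  row 8: 0 empty cells -> FULL (clear)
Total rows cleared: 3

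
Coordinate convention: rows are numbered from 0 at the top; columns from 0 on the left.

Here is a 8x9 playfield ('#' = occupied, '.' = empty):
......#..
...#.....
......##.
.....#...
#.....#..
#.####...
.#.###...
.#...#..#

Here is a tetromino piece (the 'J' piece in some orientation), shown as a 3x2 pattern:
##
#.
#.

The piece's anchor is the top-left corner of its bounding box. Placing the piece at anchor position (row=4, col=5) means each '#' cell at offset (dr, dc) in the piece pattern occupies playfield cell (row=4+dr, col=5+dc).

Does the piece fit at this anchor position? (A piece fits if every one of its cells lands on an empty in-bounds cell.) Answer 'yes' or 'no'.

Check each piece cell at anchor (4, 5):
  offset (0,0) -> (4,5): empty -> OK
  offset (0,1) -> (4,6): occupied ('#') -> FAIL
  offset (1,0) -> (5,5): occupied ('#') -> FAIL
  offset (2,0) -> (6,5): occupied ('#') -> FAIL
All cells valid: no

Answer: no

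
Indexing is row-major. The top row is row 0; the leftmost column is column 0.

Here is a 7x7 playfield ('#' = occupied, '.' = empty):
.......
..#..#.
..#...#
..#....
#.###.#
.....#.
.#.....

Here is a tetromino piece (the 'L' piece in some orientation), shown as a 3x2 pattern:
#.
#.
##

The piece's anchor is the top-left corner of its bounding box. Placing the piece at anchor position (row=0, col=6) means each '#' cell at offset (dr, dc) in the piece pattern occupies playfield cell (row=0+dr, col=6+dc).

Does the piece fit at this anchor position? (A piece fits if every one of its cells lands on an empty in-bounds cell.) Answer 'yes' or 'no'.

Check each piece cell at anchor (0, 6):
  offset (0,0) -> (0,6): empty -> OK
  offset (1,0) -> (1,6): empty -> OK
  offset (2,0) -> (2,6): occupied ('#') -> FAIL
  offset (2,1) -> (2,7): out of bounds -> FAIL
All cells valid: no

Answer: no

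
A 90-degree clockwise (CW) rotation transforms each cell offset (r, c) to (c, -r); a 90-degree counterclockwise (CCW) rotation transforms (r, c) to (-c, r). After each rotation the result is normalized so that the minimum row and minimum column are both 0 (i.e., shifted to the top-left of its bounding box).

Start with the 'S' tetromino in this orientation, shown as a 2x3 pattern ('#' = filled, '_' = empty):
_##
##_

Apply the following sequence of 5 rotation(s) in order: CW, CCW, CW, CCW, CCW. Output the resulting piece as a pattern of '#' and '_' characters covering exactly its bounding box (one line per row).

Answer: #_
##
_#

Derivation:
Start:
_##
##_
After rotation 1 (CW):
#_
##
_#
After rotation 2 (CCW):
_##
##_
After rotation 3 (CW):
#_
##
_#
After rotation 4 (CCW):
_##
##_
After rotation 5 (CCW):
#_
##
_#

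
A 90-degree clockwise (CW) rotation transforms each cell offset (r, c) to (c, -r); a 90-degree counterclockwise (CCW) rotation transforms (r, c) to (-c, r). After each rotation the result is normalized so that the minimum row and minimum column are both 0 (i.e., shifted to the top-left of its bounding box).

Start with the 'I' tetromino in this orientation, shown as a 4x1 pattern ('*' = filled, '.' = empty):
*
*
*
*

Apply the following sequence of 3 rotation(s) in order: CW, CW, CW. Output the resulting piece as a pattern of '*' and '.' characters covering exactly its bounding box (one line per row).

Start:
*
*
*
*
After rotation 1 (CW):
****
After rotation 2 (CW):
*
*
*
*
After rotation 3 (CW):
****

Answer: ****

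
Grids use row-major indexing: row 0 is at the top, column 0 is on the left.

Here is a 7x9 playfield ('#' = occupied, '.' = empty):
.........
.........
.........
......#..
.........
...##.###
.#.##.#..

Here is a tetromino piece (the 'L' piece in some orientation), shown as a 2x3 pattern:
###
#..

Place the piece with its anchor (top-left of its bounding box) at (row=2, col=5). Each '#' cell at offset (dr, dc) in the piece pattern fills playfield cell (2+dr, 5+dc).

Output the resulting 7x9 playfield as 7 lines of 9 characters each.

Answer: .........
.........
.....###.
.....##..
.........
...##.###
.#.##.#..

Derivation:
Fill (2+0,5+0) = (2,5)
Fill (2+0,5+1) = (2,6)
Fill (2+0,5+2) = (2,7)
Fill (2+1,5+0) = (3,5)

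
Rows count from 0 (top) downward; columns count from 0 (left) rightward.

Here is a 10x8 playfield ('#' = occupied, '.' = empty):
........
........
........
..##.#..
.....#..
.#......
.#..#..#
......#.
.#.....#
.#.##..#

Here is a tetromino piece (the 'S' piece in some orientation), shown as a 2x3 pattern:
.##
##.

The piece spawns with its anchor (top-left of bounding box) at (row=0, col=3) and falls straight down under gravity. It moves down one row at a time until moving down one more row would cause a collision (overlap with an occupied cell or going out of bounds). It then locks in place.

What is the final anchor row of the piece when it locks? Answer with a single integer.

Spawn at (row=0, col=3). Try each row:
  row 0: fits
  row 1: fits
  row 2: blocked -> lock at row 1

Answer: 1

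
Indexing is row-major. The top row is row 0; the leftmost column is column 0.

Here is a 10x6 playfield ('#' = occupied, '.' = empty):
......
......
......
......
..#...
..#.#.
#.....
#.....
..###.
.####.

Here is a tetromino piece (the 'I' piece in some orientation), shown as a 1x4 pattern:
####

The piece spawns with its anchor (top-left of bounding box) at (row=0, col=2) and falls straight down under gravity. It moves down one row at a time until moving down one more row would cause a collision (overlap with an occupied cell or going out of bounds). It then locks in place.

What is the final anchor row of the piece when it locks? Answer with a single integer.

Answer: 3

Derivation:
Spawn at (row=0, col=2). Try each row:
  row 0: fits
  row 1: fits
  row 2: fits
  row 3: fits
  row 4: blocked -> lock at row 3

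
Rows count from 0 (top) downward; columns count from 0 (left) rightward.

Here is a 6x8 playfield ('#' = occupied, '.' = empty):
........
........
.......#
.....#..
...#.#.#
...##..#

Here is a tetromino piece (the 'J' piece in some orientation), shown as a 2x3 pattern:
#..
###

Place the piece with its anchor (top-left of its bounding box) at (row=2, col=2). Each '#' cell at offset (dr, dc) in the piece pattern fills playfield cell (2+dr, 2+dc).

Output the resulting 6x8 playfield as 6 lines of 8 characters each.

Fill (2+0,2+0) = (2,2)
Fill (2+1,2+0) = (3,2)
Fill (2+1,2+1) = (3,3)
Fill (2+1,2+2) = (3,4)

Answer: ........
........
..#....#
..####..
...#.#.#
...##..#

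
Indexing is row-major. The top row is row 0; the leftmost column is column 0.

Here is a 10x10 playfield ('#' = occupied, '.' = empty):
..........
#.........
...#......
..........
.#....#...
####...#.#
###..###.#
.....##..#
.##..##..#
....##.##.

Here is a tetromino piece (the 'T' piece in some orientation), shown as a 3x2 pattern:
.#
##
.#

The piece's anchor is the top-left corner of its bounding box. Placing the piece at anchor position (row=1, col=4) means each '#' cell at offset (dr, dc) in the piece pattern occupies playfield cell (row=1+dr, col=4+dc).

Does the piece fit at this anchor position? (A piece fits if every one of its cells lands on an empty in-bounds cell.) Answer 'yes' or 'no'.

Answer: yes

Derivation:
Check each piece cell at anchor (1, 4):
  offset (0,1) -> (1,5): empty -> OK
  offset (1,0) -> (2,4): empty -> OK
  offset (1,1) -> (2,5): empty -> OK
  offset (2,1) -> (3,5): empty -> OK
All cells valid: yes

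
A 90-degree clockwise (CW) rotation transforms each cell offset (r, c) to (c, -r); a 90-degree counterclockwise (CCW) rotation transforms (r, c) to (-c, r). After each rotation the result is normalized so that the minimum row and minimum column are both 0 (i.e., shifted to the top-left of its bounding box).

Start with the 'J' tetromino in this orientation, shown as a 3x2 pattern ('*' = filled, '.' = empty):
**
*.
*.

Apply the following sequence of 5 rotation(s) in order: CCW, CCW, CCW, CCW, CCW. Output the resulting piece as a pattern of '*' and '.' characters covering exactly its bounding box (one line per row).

Start:
**
*.
*.
After rotation 1 (CCW):
*..
***
After rotation 2 (CCW):
.*
.*
**
After rotation 3 (CCW):
***
..*
After rotation 4 (CCW):
**
*.
*.
After rotation 5 (CCW):
*..
***

Answer: *..
***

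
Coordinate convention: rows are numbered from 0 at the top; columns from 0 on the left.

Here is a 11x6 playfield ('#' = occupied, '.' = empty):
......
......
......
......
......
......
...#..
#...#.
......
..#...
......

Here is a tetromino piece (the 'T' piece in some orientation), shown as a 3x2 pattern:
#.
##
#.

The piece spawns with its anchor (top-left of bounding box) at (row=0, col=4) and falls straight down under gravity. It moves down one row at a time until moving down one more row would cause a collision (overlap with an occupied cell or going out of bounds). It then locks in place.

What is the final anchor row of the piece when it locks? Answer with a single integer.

Answer: 4

Derivation:
Spawn at (row=0, col=4). Try each row:
  row 0: fits
  row 1: fits
  row 2: fits
  row 3: fits
  row 4: fits
  row 5: blocked -> lock at row 4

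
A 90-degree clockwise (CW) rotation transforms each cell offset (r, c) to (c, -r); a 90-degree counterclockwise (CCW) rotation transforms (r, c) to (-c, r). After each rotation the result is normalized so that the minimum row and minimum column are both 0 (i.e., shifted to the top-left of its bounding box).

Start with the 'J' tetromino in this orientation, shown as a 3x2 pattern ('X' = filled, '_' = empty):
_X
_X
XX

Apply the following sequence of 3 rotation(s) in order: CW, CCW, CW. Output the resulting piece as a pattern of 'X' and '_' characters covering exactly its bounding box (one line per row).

Start:
_X
_X
XX
After rotation 1 (CW):
X__
XXX
After rotation 2 (CCW):
_X
_X
XX
After rotation 3 (CW):
X__
XXX

Answer: X__
XXX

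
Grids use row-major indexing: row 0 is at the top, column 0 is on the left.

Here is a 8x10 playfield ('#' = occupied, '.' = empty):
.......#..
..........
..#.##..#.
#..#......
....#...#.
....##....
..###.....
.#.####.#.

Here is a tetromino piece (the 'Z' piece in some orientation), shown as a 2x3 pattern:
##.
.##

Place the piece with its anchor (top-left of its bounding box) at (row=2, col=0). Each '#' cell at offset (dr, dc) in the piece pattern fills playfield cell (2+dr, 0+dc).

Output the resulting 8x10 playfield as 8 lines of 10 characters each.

Fill (2+0,0+0) = (2,0)
Fill (2+0,0+1) = (2,1)
Fill (2+1,0+1) = (3,1)
Fill (2+1,0+2) = (3,2)

Answer: .......#..
..........
###.##..#.
####......
....#...#.
....##....
..###.....
.#.####.#.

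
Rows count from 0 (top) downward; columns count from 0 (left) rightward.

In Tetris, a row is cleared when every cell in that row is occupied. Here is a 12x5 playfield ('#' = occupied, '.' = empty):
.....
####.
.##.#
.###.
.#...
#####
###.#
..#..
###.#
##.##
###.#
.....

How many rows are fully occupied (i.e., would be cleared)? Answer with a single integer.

Answer: 1

Derivation:
Check each row:
  row 0: 5 empty cells -> not full
  row 1: 1 empty cell -> not full
  row 2: 2 empty cells -> not full
  row 3: 2 empty cells -> not full
  row 4: 4 empty cells -> not full
  row 5: 0 empty cells -> FULL (clear)
  row 6: 1 empty cell -> not full
  row 7: 4 empty cells -> not full
  row 8: 1 empty cell -> not full
  row 9: 1 empty cell -> not full
  row 10: 1 empty cell -> not full
  row 11: 5 empty cells -> not full
Total rows cleared: 1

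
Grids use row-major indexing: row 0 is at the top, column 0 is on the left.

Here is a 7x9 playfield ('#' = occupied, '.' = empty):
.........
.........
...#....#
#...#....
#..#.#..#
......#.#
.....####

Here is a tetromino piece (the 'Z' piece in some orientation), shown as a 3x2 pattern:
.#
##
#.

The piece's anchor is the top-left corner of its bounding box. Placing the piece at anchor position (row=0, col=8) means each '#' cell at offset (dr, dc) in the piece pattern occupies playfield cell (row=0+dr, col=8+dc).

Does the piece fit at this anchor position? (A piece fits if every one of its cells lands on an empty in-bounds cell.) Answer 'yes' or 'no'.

Answer: no

Derivation:
Check each piece cell at anchor (0, 8):
  offset (0,1) -> (0,9): out of bounds -> FAIL
  offset (1,0) -> (1,8): empty -> OK
  offset (1,1) -> (1,9): out of bounds -> FAIL
  offset (2,0) -> (2,8): occupied ('#') -> FAIL
All cells valid: no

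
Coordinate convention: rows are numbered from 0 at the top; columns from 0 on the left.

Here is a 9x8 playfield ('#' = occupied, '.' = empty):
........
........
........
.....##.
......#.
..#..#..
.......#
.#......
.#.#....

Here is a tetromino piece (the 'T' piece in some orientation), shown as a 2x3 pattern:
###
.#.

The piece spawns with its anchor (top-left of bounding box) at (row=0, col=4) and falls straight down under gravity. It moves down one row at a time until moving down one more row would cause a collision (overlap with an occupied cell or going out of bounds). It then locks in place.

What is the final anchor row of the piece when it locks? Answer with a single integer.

Spawn at (row=0, col=4). Try each row:
  row 0: fits
  row 1: fits
  row 2: blocked -> lock at row 1

Answer: 1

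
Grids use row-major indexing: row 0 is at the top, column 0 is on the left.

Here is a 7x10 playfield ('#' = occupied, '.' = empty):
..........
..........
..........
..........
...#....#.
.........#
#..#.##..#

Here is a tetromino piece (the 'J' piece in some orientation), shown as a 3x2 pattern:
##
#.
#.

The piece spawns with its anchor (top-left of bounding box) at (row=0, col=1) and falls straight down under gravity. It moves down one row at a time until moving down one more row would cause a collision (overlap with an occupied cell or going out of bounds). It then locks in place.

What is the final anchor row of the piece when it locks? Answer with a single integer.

Answer: 4

Derivation:
Spawn at (row=0, col=1). Try each row:
  row 0: fits
  row 1: fits
  row 2: fits
  row 3: fits
  row 4: fits
  row 5: blocked -> lock at row 4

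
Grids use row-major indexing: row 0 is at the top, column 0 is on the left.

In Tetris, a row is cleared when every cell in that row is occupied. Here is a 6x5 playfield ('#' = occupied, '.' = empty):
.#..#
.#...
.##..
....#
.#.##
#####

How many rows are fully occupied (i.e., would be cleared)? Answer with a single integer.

Answer: 1

Derivation:
Check each row:
  row 0: 3 empty cells -> not full
  row 1: 4 empty cells -> not full
  row 2: 3 empty cells -> not full
  row 3: 4 empty cells -> not full
  row 4: 2 empty cells -> not full
  row 5: 0 empty cells -> FULL (clear)
Total rows cleared: 1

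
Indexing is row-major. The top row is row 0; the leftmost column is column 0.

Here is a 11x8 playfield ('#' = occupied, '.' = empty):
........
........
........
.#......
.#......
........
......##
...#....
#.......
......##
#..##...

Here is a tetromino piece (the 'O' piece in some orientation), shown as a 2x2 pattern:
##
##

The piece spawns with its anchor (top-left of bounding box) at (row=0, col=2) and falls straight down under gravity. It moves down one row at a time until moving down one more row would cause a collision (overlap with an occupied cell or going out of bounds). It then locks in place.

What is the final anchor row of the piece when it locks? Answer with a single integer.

Answer: 5

Derivation:
Spawn at (row=0, col=2). Try each row:
  row 0: fits
  row 1: fits
  row 2: fits
  row 3: fits
  row 4: fits
  row 5: fits
  row 6: blocked -> lock at row 5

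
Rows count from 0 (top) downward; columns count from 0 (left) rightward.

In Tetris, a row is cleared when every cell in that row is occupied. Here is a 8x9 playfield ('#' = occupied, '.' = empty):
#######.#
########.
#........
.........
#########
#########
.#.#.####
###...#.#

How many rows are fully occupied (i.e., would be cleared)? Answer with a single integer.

Answer: 2

Derivation:
Check each row:
  row 0: 1 empty cell -> not full
  row 1: 1 empty cell -> not full
  row 2: 8 empty cells -> not full
  row 3: 9 empty cells -> not full
  row 4: 0 empty cells -> FULL (clear)
  row 5: 0 empty cells -> FULL (clear)
  row 6: 3 empty cells -> not full
  row 7: 4 empty cells -> not full
Total rows cleared: 2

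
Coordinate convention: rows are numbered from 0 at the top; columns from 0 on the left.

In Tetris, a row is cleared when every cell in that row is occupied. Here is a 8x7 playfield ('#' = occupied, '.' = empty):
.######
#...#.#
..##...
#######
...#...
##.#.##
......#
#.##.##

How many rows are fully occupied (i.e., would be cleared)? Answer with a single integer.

Check each row:
  row 0: 1 empty cell -> not full
  row 1: 4 empty cells -> not full
  row 2: 5 empty cells -> not full
  row 3: 0 empty cells -> FULL (clear)
  row 4: 6 empty cells -> not full
  row 5: 2 empty cells -> not full
  row 6: 6 empty cells -> not full
  row 7: 2 empty cells -> not full
Total rows cleared: 1

Answer: 1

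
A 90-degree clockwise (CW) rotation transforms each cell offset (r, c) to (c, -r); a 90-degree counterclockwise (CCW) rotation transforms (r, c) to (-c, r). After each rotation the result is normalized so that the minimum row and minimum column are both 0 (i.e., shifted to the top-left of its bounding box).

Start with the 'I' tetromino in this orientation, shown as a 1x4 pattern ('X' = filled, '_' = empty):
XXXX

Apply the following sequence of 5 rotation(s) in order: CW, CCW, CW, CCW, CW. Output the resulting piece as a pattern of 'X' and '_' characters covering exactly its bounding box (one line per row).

Start:
XXXX
After rotation 1 (CW):
X
X
X
X
After rotation 2 (CCW):
XXXX
After rotation 3 (CW):
X
X
X
X
After rotation 4 (CCW):
XXXX
After rotation 5 (CW):
X
X
X
X

Answer: X
X
X
X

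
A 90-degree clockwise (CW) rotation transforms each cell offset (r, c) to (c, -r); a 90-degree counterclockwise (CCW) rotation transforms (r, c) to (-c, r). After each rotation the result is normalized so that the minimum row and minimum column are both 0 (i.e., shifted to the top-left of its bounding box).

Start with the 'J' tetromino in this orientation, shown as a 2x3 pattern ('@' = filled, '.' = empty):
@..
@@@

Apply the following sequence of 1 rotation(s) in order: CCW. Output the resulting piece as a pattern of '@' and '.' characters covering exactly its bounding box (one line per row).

Answer: .@
.@
@@

Derivation:
Start:
@..
@@@
After rotation 1 (CCW):
.@
.@
@@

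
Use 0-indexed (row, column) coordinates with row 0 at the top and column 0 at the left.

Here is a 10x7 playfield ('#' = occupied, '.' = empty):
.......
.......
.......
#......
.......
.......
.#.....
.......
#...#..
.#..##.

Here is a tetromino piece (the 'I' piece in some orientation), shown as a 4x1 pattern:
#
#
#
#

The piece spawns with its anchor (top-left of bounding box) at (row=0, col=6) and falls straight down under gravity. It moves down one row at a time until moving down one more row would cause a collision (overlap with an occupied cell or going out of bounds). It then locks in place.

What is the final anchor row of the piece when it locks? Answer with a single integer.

Answer: 6

Derivation:
Spawn at (row=0, col=6). Try each row:
  row 0: fits
  row 1: fits
  row 2: fits
  row 3: fits
  row 4: fits
  row 5: fits
  row 6: fits
  row 7: blocked -> lock at row 6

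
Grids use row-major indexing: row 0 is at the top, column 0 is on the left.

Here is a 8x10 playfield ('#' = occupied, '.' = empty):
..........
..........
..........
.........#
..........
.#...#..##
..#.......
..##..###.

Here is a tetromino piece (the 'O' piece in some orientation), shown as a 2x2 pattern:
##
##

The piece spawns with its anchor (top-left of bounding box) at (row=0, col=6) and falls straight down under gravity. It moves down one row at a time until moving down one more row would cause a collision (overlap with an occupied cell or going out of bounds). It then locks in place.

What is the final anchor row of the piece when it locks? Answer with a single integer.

Answer: 5

Derivation:
Spawn at (row=0, col=6). Try each row:
  row 0: fits
  row 1: fits
  row 2: fits
  row 3: fits
  row 4: fits
  row 5: fits
  row 6: blocked -> lock at row 5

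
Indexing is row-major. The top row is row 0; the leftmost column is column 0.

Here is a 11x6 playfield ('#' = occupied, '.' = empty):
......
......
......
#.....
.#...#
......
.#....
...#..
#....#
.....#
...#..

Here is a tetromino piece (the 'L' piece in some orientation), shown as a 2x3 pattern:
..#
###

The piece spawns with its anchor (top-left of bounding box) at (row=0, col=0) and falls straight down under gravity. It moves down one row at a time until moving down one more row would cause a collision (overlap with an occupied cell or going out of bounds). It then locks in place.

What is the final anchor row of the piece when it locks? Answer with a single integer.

Spawn at (row=0, col=0). Try each row:
  row 0: fits
  row 1: fits
  row 2: blocked -> lock at row 1

Answer: 1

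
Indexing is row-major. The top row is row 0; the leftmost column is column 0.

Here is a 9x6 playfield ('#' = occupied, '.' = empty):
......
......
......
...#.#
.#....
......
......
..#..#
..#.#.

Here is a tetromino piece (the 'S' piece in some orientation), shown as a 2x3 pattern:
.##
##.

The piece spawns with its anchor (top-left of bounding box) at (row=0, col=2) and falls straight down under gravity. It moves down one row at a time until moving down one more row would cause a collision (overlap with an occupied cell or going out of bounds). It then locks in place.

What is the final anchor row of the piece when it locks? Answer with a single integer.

Spawn at (row=0, col=2). Try each row:
  row 0: fits
  row 1: fits
  row 2: blocked -> lock at row 1

Answer: 1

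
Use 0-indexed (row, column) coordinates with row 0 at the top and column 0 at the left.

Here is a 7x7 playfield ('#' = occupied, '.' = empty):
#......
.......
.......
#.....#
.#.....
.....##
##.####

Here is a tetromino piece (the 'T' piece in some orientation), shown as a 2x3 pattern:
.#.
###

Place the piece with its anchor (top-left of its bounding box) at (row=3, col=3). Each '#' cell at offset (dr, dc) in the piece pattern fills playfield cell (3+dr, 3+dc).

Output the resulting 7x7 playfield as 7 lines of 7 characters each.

Answer: #......
.......
.......
#...#.#
.#.###.
.....##
##.####

Derivation:
Fill (3+0,3+1) = (3,4)
Fill (3+1,3+0) = (4,3)
Fill (3+1,3+1) = (4,4)
Fill (3+1,3+2) = (4,5)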